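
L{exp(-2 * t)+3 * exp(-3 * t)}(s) 1/(s+2)+3/(s+3)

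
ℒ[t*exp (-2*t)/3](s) 1/ (3*(s + 2)^2)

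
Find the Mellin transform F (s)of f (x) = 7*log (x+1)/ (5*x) -7*pi*csc (pi*s)/ (5*s - 5)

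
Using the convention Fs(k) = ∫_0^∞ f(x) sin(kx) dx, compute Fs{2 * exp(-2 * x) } 2 * k/(k^2 + 4) 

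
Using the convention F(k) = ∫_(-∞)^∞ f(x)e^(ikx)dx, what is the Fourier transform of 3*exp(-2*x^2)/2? 3*sqrt(2)*sqrt(pi)*exp(-k^2/8)/4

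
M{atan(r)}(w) -pi*sec(pi*w/2)/(2*w)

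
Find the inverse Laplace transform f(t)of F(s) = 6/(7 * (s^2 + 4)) 3 * sin(2 * t)/7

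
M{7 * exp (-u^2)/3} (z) 7 * gamma (z/2)/6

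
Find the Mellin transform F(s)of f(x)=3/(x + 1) 3*pi*csc(pi*s)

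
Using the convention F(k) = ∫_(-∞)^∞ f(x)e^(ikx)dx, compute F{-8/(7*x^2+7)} -8*pi*exp(-Abs(k))/7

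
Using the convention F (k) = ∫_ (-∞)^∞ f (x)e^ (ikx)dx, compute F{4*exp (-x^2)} 4*sqrt (pi)*exp (-k^2/4)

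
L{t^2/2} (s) s^ (-3)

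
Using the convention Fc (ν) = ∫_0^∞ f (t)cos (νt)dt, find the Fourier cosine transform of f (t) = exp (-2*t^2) sqrt (2)*sqrt (pi)*exp (-ν^2/8)/4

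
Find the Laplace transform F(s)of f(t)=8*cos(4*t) 8*s/(s^2 + 16)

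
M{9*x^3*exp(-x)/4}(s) 9*gamma(s + 3)/4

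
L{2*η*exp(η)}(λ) 2/(λ - 1)^2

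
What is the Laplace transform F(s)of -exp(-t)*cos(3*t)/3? (-s - 1)/(3*((s + 1)^2 + 9))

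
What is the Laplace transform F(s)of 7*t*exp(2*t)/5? 7/(5*(s - 2)^2)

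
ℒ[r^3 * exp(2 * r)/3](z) 2/(z - 2)^4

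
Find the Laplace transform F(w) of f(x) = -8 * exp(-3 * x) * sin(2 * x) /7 -16/(7 * (w + 3) ^2 + 28) 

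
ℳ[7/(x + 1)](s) 7 * pi * csc(pi * s)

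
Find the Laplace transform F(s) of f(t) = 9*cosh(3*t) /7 9*s/(7*(s^2-9) ) 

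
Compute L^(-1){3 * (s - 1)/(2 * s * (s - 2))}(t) 3 * exp(t) * cosh(t)/2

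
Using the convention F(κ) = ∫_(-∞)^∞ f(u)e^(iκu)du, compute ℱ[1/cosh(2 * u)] pi/(2 * cosh(pi * κ/4))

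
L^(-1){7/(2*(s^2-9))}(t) 7*sinh(3*t)/6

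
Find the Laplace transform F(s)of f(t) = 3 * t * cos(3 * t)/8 3 * (s^2 - 9)/(8 * (s^2+9)^2)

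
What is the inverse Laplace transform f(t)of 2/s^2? 2*t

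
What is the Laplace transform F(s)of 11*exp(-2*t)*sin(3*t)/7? 33/(7*((s + 2)^2 + 9))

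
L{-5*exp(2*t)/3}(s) -5/(3*s - 6)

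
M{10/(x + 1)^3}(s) 5*pi*(s - 2)*(s - 1)/sin(pi*s)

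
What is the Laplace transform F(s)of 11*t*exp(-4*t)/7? 11/(7*(s + 4)^2)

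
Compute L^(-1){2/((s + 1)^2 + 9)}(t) 2*exp(-t)*sin(3*t)/3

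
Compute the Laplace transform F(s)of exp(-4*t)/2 1/(2*(s + 4))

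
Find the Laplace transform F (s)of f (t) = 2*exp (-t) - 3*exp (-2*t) 2/ (s + 1) - 3/ (s + 2)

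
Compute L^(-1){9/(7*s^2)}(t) 9*t/7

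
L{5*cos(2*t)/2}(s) 5*s/(2*(s^2+4))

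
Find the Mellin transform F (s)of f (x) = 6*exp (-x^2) 3*gamma (s/2)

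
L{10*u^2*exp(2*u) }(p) 20/(p - 2) ^3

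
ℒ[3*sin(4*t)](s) 12/(s^2+16)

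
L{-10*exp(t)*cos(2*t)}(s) 10*(1 - s)/((s - 1)^2 + 4)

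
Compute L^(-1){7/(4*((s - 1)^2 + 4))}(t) 7*exp(t)*sin(2*t)/8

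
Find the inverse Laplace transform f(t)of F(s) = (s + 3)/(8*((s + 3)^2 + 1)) exp(-3*t)*cos(t)/8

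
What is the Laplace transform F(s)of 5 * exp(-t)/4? 5/(4 * (s + 1))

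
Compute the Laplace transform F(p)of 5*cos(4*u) 5*p/(p^2 + 16)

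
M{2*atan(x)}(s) -pi*sec(pi*s/2)/s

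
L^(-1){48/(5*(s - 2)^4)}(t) 8*t^3*exp(2*t)/5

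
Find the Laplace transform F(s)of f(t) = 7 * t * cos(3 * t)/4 7 * (s^2-9)/(4 * (s^2+9)^2)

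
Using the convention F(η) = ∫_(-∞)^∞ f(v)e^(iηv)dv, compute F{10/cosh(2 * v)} 5 * pi/cosh(pi * η/4)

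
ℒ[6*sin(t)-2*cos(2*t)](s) 6/(s^2 + 1)-2*s/(s^2 + 4)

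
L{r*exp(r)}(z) (z - 1)^(-2)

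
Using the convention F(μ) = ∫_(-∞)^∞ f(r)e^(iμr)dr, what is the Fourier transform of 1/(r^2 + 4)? pi*exp(-2*Abs(μ))/2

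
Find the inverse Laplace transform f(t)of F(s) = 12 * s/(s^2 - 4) 12 * cosh(2 * t)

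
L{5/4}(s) 5/(4*s)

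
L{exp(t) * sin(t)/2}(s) 1/(2 * ((s - 1)^2 + 1))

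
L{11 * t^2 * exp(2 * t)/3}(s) 22/(3 * (s - 2)^3)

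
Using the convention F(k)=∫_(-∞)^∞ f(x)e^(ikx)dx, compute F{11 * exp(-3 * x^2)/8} 11 * sqrt(3) * sqrt(pi) * exp(-k^2/12)/24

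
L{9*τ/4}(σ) 9/(4*σ^2)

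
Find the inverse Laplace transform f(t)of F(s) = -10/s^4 -5*t^3/3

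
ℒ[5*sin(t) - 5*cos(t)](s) 5/(s^2+1) - 5*s/(s^2+1)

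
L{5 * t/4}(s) 5/(4 * s^2)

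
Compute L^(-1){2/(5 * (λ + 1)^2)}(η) 2 * η * exp(-η)/5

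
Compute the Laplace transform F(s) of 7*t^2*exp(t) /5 14/(5*(s - 1) ^3) 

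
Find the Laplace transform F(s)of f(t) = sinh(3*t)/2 3/(2*(s^2 - 9))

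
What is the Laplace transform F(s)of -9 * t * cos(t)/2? 9 * (1 - s^2)/(2 * (s^2 + 1)^2)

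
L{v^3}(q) 6/q^4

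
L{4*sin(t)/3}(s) 4/(3*(s^2 + 1))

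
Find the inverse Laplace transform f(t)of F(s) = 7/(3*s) 7/3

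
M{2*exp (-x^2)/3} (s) gamma (s/2)/3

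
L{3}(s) 3/s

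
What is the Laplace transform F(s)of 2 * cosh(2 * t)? 2 * s/(s^2 - 4)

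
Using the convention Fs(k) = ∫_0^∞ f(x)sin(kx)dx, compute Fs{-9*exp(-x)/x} -9*atan(k)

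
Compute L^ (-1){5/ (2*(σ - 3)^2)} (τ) 5*τ*exp (3*τ)/2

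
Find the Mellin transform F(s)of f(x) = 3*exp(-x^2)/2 3*gamma(s/2)/4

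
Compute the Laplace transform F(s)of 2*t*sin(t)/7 4*s/(7*(s^2 + 1)^2)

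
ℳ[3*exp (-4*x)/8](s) 3*gamma (s)/ (8*2^ (2*s))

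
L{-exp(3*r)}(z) -1/(z - 3)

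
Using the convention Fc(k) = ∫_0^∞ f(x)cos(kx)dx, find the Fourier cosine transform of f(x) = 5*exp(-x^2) 5*sqrt(pi)*exp(-k^2/4)/2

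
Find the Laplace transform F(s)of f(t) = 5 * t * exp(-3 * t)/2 5/(2 * (s + 3)^2)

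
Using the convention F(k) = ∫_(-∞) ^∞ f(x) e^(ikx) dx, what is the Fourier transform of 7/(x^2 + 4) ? 7*pi*exp(-2*Abs(k) ) /2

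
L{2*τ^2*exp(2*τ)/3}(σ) 4/(3*(σ - 2)^3)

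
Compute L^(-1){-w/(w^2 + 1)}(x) -cos(x)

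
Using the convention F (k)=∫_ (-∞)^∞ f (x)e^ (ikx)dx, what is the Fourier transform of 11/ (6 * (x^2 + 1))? 11 * pi * exp (-Abs (k))/6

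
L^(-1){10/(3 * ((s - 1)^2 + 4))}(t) 5 * exp(t) * sin(2 * t)/3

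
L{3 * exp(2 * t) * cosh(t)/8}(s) 3 * (s - 2)/(8 * ((s - 2)^2-1))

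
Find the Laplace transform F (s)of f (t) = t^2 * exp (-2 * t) 2/ (s+2)^3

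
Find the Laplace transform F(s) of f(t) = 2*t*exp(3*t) 2/(s - 3) ^2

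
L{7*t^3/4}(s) 21/(2*s^4)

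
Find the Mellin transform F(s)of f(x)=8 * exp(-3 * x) 8 * gamma(s)/3^s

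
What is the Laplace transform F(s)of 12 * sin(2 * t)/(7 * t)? 12 * atan(2/s)/7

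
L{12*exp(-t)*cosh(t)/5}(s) 12*(s + 1)/(5*s*(s + 2))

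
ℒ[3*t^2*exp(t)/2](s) 3/(s - 1)^3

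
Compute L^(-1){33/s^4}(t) 11*t^3/2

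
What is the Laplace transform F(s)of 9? 9/s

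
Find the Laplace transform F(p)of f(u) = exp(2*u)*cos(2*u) (p - 2)/((p - 2)^2 + 4)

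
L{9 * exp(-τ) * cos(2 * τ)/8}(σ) 9 * (σ+1)/(8 * ((σ+1)^2+4))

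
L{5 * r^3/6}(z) 5/z^4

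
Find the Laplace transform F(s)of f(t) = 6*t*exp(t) 6/(s - 1)^2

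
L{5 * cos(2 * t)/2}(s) 5 * s/(2 * (s^2 + 4))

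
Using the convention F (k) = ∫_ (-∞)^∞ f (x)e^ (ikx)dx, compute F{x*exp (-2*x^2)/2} sqrt (2)*I*sqrt (pi)*k*exp (-k^2/8)/16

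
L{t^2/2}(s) s^(-3)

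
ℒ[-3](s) -3/s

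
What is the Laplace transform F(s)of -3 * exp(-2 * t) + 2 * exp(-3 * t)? 2/(s + 3) - 3/(s + 2)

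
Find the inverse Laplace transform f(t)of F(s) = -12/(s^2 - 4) -6 * sinh(2 * t)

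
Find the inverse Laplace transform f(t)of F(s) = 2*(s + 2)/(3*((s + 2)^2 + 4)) 2*exp(-2*t)*cos(2*t)/3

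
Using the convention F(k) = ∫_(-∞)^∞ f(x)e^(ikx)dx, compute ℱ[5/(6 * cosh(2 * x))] 5 * pi/(12 * cosh(pi * k/4))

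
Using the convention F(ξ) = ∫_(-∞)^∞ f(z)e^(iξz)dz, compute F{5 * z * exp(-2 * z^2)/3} 5 * sqrt(2) * I * sqrt(pi) * ξ * exp(-ξ^2/8)/24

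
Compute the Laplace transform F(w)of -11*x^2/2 -11/w^3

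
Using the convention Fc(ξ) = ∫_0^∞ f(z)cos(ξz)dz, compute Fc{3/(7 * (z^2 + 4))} 3 * pi * exp(-2 * ξ)/28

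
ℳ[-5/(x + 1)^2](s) 5 * pi * (s - 1)/sin(pi * s)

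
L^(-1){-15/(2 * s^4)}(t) -5 * t^3/4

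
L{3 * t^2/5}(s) 6/(5 * s^3)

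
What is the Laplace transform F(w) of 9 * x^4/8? 27/w^5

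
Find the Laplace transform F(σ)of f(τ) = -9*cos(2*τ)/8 -9*σ/(8*σ^2 + 32)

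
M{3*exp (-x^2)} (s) 3*gamma (s/2)/2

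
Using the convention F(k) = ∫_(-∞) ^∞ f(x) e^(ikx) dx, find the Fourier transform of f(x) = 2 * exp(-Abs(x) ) 4/(k^2+1) 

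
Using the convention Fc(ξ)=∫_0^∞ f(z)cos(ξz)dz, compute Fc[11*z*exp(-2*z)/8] 11*(4 - ξ^2)/(8*(ξ^2 + 4)^2)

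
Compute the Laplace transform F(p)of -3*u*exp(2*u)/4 -3/(4*(p - 2)^2)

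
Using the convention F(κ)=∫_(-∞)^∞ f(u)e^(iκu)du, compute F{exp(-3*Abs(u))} 6/(κ^2 + 9)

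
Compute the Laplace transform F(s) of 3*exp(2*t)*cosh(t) 3*(s - 2) /((s - 2) ^2-1) 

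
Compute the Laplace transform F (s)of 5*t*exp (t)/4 5/ (4*(s - 1)^2)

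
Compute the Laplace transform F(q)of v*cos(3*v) (q^2 - 9)/(q^2 + 9)^2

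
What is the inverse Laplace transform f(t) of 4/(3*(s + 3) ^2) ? 4*t*exp(-3*t) /3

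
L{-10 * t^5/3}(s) -400/s^6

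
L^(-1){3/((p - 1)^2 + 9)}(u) exp(u)*sin(3*u)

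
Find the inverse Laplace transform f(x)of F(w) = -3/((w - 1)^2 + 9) -exp(x) * sin(3 * x)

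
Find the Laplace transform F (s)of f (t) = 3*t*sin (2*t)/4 3*s/ (s^2 + 4)^2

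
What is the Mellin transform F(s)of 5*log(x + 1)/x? -5*pi*csc(pi*s)/(s - 1)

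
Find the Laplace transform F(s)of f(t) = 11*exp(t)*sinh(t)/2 11/(2*s*(s - 2))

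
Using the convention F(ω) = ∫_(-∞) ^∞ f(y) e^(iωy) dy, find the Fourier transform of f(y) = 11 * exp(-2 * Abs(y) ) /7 44/(7 * (ω^2 + 4) ) 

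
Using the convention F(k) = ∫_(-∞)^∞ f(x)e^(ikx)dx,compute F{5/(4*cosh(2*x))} 5*pi/(8*cosh(pi*k/4))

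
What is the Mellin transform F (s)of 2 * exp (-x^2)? gamma (s/2)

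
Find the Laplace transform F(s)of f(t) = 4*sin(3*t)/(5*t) 4*atan(3/s)/5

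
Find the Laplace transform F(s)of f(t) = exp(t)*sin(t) 1/((s - 1)^2 + 1)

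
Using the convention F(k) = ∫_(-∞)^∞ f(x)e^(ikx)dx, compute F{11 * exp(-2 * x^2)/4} 11 * sqrt(2) * sqrt(pi) * exp(-k^2/8)/8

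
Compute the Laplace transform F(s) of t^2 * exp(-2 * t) 2/(s + 2) ^3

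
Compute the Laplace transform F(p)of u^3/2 3/p^4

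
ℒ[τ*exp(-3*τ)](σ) (σ + 3)^(-2)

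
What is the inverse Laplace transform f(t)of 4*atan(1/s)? 4*sin(t)/t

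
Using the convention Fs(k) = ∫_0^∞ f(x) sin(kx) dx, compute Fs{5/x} 5*pi/2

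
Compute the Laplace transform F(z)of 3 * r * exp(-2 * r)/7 3/(7 * (z + 2)^2)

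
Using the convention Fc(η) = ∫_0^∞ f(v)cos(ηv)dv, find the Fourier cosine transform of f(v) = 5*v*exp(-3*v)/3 5*(9 - η^2)/(3*(η^2 + 9)^2)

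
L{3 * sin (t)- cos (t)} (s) 3/ (s^2 + 1)- s/ (s^2 + 1)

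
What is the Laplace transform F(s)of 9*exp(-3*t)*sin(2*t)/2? 9/((s + 3)^2 + 4)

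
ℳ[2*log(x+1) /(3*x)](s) -2*pi*csc(pi*s) /(3*s - 3) 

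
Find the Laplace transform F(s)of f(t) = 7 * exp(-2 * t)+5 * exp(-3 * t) 7/(s+2)+5/(s+3)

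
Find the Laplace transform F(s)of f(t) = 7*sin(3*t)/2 21/(2*(s^2 + 9))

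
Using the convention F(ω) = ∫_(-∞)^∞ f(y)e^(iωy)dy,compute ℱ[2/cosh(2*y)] pi/cosh(pi*ω/4)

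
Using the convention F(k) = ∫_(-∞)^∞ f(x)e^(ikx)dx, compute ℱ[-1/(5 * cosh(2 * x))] -pi/(10 * cosh(pi * k/4))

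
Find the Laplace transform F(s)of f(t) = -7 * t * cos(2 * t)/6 7 * (4 - s^2)/(6 * (s^2 + 4)^2)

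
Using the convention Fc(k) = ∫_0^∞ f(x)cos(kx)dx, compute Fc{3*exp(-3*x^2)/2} sqrt(3)*sqrt(pi)*exp(-k^2/12)/4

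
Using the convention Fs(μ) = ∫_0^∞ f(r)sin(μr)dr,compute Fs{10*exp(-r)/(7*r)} 10*atan(μ)/7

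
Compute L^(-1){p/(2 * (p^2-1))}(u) cosh(u)/2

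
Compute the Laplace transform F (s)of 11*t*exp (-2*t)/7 11/ (7*(s+2)^2)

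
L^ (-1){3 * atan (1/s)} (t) 3 * sin (t)/t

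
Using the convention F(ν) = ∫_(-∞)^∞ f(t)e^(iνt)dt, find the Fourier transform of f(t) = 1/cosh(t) pi/cosh(pi * ν/2)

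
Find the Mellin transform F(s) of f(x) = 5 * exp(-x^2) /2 5 * gamma(s/2) /4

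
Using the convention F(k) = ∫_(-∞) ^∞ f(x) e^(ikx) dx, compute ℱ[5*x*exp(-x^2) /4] 5*I*sqrt(pi)*k*exp(-k^2/4) /8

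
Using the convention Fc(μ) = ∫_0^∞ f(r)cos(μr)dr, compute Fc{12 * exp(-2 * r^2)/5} 3 * sqrt(2) * sqrt(pi) * exp(-μ^2/8)/5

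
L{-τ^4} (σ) -24/σ^5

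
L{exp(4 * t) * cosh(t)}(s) (s - 4)/((s - 4)^2 - 1)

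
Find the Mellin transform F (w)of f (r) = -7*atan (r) 7*pi*sec (pi*w/2)/ (2*w)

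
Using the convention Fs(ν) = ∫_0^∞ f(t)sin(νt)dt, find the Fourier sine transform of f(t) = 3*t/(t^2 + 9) 3*pi*exp(-3*ν)/2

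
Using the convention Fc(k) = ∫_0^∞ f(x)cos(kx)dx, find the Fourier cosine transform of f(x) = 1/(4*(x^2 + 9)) pi*exp(-3*k)/24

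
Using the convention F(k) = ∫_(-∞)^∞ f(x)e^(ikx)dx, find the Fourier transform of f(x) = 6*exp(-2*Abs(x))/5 24/(5*(k^2 + 4))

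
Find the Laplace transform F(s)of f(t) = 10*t 10/s^2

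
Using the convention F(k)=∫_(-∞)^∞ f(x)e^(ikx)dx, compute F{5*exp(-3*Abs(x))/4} 15/(2*(k^2 + 9))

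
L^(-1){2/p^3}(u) u^2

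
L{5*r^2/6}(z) 5/(3*z^3)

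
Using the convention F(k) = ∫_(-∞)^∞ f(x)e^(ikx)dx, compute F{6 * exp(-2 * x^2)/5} 3 * sqrt(2) * sqrt(pi) * exp(-k^2/8)/5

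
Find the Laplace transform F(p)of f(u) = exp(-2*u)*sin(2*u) 2/((p + 2)^2 + 4)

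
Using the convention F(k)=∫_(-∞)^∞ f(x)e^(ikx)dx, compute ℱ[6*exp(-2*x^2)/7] 3*sqrt(2)*sqrt(pi)*exp(-k^2/8)/7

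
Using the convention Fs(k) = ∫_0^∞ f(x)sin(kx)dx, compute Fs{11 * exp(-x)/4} 11 * k/(4 * (k^2 + 1))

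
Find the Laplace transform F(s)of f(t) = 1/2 1/(2 * s)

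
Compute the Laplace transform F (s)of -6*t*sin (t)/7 -12*s/ (7*(s^2 + 1)^2)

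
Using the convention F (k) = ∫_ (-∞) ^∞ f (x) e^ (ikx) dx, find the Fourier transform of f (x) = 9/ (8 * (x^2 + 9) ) 3 * pi * exp (-3 * Abs (k) ) /8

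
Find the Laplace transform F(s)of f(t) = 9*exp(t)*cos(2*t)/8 9*(s - 1)/(8*((s - 1)^2 + 4))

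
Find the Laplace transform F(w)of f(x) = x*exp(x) (w - 1)^(-2)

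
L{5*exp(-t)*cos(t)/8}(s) 5*(s + 1)/(8*((s + 1)^2 + 1))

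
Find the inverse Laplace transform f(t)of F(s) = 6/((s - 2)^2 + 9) 2 * exp(2 * t) * sin(3 * t)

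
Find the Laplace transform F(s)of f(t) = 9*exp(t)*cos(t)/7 9*(s - 1)/(7*((s - 1)^2 + 1))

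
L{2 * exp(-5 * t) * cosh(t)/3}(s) 2 * (s+5)/(3 * ((s+5)^2 - 1))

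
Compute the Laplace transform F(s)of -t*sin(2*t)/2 -2*s/(s^2 + 4)^2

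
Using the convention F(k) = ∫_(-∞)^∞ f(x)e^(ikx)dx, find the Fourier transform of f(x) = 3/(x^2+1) 3 * pi * exp(-Abs(k))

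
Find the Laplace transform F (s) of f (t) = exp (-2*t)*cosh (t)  (s+2) / ( (s+2) ^2 - 1) 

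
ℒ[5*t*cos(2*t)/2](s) 5*(s^2-4)/(2*(s^2+4)^2)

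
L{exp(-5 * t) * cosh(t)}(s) (s + 5)/((s + 5)^2 - 1)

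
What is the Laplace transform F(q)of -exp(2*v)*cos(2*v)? (2 - q)/((q - 2)^2 + 4)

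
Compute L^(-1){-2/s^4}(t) -t^3/3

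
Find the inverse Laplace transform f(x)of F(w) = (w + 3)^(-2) x*exp(-3*x)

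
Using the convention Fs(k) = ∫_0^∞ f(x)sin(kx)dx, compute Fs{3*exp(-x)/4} 3*k/(4*(k^2 + 1))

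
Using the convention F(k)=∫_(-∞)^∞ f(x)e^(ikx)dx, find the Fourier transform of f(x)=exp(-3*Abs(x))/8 3/(4*(k^2 + 9))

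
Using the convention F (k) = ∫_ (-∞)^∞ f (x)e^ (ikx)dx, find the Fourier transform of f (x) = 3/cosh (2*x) 3*pi/ (2*cosh (pi*k/4))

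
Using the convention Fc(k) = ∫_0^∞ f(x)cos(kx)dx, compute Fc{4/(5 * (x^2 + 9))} 2 * pi * exp(-3 * k)/15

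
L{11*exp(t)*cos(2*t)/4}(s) 11*(s - 1)/(4*((s - 1)^2 + 4))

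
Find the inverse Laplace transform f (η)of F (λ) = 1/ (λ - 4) exp (4*η)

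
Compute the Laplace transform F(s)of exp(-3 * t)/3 1/(3 * (s + 3))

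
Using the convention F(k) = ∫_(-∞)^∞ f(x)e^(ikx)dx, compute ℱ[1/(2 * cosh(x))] pi/(2 * cosh(pi * k/2))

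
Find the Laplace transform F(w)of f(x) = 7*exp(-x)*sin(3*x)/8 21/(8*((w + 1)^2 + 9))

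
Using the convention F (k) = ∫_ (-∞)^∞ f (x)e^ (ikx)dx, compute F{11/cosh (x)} 11*pi/cosh (pi*k/2)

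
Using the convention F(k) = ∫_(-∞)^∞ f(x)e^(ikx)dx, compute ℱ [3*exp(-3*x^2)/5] sqrt(3)*sqrt(pi)*exp(-k^2/12)/5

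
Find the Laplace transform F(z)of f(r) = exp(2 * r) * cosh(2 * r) (z - 2)/(z * (z - 4))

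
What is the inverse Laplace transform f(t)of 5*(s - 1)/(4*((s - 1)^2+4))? 5*exp(t)*cos(2*t)/4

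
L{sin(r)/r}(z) atan(1/z)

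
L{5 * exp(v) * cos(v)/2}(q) 5 * (q - 1)/(2 * ((q - 1)^2 + 1))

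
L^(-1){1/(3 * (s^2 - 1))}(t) sinh(t)/3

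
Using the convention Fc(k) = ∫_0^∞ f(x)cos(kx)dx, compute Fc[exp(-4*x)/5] 4/(5*(k^2+16))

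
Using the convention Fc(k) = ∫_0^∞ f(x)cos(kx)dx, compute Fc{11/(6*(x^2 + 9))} 11*pi*exp(-3*k)/36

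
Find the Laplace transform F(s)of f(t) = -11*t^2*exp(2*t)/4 -11/(2*(s - 2)^3)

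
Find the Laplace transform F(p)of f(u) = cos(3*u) p/(p^2+9)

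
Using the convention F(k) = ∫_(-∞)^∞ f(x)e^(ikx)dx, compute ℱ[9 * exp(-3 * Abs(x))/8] 27/(4 * (k^2 + 9))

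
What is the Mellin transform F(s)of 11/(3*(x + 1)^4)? 11*gamma(s)*gamma(4 - s)/18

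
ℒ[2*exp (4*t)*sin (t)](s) 2/ ( (s - 4)^2 + 1)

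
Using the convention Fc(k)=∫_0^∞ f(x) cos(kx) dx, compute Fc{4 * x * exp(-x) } 4 * (1 - k^2) /(k^2 + 1) ^2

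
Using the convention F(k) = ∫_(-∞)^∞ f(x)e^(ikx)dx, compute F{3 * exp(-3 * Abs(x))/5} 18/(5 * (k^2 + 9))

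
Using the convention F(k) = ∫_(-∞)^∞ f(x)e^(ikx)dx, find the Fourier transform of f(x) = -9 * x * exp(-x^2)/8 -9 * I * sqrt(pi) * k * exp(-k^2/4)/16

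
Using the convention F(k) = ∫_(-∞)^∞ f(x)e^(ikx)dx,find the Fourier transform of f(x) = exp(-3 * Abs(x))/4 3/(2 * (k^2 + 9))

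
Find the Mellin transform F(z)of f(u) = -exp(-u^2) -gamma(z/2)/2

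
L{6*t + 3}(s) 6/s^2 + 3/s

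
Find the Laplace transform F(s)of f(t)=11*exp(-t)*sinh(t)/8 11/(8*s*(s+2))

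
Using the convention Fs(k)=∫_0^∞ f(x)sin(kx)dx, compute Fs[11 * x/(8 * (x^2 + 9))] 11 * pi * exp(-3 * k)/16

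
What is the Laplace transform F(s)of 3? 3/s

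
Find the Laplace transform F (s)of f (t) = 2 2/s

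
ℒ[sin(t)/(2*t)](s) atan(1/s)/2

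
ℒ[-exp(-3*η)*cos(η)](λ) (-λ - 3)/((λ + 3)^2 + 1)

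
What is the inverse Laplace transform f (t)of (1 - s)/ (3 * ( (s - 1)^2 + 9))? -exp (t) * cos (3 * t)/3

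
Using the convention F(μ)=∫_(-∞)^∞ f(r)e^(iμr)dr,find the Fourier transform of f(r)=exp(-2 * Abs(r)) 4/(μ^2 + 4)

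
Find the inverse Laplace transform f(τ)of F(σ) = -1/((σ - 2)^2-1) -exp(2*τ)*sinh(τ)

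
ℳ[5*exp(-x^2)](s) 5*gamma(s/2) /2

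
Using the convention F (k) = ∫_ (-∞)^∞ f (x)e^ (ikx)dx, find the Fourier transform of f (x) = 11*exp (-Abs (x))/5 22/ (5*(k^2 + 1))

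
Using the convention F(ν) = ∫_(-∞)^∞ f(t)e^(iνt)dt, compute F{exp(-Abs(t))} 2/(ν^2 + 1)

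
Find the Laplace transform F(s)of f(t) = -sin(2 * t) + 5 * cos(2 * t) 5 * s/(s^2 + 4)-2/(s^2 + 4)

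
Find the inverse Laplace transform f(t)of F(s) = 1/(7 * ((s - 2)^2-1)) exp(2 * t) * sinh(t)/7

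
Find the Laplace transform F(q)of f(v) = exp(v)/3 1/(3*(q - 1))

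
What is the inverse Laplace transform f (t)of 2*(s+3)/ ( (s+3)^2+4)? 2*exp (-3*t)*cos (2*t)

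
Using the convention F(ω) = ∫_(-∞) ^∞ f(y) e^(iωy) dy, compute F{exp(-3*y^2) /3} sqrt(3)*sqrt(pi)*exp(-ω^2/12) /9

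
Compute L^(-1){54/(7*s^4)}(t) 9*t^3/7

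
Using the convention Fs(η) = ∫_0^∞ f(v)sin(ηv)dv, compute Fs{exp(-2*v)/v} atan(η/2)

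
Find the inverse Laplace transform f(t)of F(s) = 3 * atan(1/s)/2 3 * sin(t)/(2 * t)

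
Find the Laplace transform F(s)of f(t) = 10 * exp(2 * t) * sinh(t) 10/((s - 2)^2-1)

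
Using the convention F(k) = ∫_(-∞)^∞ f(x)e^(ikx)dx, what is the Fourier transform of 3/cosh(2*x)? 3*pi/(2*cosh(pi*k/4))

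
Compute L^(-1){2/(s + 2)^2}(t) 2 * t * exp(-2 * t)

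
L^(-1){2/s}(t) 2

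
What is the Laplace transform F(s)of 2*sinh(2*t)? 4/(s^2 - 4)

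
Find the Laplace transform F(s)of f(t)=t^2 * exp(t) 2/(s - 1)^3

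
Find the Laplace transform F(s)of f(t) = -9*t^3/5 -54/(5*s^4)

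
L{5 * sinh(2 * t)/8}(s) 5/(4 * (s^2 - 4))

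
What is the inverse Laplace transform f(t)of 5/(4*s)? 5/4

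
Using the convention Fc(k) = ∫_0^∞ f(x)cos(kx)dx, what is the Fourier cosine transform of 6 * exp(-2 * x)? 12/(k^2+4)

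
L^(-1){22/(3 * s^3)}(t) 11 * t^2/3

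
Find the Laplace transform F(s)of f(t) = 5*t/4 5/(4*s^2)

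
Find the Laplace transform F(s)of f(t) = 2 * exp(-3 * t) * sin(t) 2/((s + 3)^2 + 1)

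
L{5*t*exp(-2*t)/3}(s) 5/(3*(s+2)^2)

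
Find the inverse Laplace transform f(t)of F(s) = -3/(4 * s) -3/4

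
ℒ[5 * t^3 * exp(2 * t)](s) 30/(s - 2)^4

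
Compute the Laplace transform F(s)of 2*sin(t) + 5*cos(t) 5*s/(s^2 + 1) + 2/(s^2 + 1)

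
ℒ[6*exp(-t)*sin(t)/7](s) 6/(7*((s+1)^2+1))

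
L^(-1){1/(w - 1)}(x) exp(x)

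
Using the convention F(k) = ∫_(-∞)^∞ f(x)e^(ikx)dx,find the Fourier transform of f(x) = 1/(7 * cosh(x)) pi/(7 * cosh(pi * k/2))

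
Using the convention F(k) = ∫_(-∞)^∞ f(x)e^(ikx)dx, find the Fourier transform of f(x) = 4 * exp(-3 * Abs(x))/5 24/(5 * (k^2 + 9))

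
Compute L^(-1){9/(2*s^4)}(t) 3*t^3/4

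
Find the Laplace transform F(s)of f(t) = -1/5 -1/(5*s)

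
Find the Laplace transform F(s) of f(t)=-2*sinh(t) -2/(s^2 - 1) 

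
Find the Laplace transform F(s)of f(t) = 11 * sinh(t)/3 11/(3 * (s^2 - 1))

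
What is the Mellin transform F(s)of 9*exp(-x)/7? 9*gamma(s)/7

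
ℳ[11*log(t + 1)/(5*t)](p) -11*pi*csc(pi*p)/(5*p - 5)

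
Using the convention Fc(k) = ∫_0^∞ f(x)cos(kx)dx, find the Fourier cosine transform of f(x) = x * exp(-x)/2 (1 - k^2)/(2 * (k^2 + 1)^2)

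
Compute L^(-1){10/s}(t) 10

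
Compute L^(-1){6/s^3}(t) 3*t^2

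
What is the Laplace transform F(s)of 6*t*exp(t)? 6/(s - 1)^2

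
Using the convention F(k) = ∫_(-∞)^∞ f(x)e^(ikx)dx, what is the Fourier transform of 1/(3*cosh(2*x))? pi/(6*cosh(pi*k/4))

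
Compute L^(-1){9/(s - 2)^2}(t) 9*t*exp(2*t)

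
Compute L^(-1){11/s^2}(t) 11*t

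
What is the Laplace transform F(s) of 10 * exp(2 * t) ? 10/(s - 2) 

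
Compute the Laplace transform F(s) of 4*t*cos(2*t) 4*(s^2 - 4) /(s^2+4) ^2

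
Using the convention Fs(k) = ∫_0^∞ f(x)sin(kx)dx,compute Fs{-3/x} -3 * pi/2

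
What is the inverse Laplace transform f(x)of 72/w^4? 12*x^3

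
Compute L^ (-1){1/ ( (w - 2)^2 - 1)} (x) exp (2*x)*sinh (x)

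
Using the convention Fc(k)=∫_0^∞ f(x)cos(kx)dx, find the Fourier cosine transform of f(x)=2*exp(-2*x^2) sqrt(2)*sqrt(pi)*exp(-k^2/8)/2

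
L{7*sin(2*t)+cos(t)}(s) 14/(s^2+4)+s/(s^2+1)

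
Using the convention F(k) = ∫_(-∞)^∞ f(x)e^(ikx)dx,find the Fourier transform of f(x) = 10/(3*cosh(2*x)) 5*pi/(3*cosh(pi*k/4))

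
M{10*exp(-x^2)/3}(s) 5*gamma(s/2)/3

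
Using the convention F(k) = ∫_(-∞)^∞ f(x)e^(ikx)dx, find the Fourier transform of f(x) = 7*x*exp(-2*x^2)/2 7*sqrt(2)*I*sqrt(pi)*k*exp(-k^2/8)/16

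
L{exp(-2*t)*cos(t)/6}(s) (s + 2)/(6*((s + 2)^2 + 1))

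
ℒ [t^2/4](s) 1/(2*s^3)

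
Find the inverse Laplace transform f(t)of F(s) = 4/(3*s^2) 4*t/3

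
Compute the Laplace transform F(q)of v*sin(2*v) 4*q/(q^2+4)^2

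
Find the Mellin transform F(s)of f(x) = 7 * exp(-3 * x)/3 7 * gamma(s)/(3 * 3^s)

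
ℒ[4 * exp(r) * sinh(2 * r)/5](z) 8/(5 * ((z - 1)^2 - 4))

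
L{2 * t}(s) 2/s^2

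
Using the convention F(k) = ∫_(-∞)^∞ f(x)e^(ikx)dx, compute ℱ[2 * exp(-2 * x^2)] sqrt(2) * sqrt(pi) * exp(-k^2/8)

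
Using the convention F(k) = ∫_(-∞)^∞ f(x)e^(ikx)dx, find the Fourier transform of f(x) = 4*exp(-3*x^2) 4*sqrt(3)*sqrt(pi)*exp(-k^2/12)/3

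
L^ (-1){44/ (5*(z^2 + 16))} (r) 11*sin (4*r)/5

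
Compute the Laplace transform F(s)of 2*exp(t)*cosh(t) 2*(s - 1)/(s*(s - 2))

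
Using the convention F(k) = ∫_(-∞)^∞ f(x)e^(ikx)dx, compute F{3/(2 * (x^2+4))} 3 * pi * exp(-2 * Abs(k))/4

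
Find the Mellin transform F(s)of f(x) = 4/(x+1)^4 2*gamma(s)*gamma(4 - s)/3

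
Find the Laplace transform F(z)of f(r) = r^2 2/z^3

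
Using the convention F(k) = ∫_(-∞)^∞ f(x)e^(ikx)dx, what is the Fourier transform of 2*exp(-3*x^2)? 2*sqrt(3)*sqrt(pi)*exp(-k^2/12)/3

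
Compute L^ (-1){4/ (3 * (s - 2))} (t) 4 * exp (2 * t)/3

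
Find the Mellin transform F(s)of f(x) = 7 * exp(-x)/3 7 * gamma(s)/3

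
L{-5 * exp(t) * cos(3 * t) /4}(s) 5 * (1 - s) /(4 * ((s - 1) ^2 + 9) ) 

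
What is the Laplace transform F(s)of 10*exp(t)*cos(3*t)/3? 10*(s - 1)/(3*((s - 1)^2 + 9))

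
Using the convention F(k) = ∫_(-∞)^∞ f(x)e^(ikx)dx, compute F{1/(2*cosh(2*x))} pi/(4*cosh(pi*k/4))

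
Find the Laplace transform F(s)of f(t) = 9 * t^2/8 9/(4 * s^3)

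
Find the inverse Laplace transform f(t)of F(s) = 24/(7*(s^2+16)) 6*sin(4*t)/7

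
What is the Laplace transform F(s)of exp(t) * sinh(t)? 1/(s * (s - 2))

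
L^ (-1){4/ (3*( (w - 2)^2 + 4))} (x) 2*exp (2*x)*sin (2*x)/3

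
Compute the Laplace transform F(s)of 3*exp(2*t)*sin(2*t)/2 3/((s - 2)^2 + 4)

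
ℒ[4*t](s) 4/s^2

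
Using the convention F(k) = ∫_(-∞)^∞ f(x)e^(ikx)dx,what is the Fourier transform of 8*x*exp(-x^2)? 4*I*sqrt(pi)*k*exp(-k^2/4)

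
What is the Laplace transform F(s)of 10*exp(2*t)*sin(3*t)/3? 10/((s - 2)^2 + 9)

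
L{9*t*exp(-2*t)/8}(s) 9/(8*(s + 2)^2)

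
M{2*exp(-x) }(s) 2*gamma(s) 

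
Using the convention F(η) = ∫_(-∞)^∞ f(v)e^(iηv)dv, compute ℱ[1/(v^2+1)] pi*exp(-Abs(η))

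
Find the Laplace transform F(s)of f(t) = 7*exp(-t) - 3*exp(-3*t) 7/(s + 1) - 3/(s + 3)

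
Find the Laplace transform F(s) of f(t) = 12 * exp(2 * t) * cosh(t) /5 12 * (s - 2) /(5 * ((s - 2) ^2-1) ) 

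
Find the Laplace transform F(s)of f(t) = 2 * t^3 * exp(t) 12/(s - 1)^4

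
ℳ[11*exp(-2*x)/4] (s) 11*gamma(s)/(4*2^s)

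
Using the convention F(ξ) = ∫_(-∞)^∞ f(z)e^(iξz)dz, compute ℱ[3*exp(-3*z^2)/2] sqrt(3)*sqrt(pi)*exp(-ξ^2/12)/2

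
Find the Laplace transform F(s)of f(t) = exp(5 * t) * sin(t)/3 1/(3 * ((s - 5)^2 + 1))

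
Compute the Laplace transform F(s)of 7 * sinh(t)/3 7/(3 * (s^2 - 1))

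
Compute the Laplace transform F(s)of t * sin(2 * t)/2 2 * s/(s^2+4)^2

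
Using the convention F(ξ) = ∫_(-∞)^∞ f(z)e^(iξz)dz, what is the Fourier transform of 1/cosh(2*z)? pi/(2*cosh(pi*ξ/4))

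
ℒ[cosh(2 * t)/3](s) s/(3 * (s^2 - 4))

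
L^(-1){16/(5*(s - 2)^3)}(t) 8*t^2*exp(2*t)/5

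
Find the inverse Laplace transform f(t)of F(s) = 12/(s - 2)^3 6*t^2*exp(2*t)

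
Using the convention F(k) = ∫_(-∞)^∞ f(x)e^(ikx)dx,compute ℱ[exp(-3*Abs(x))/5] 6/(5*(k^2+9))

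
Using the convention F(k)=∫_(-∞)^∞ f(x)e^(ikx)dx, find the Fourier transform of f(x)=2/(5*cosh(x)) 2*pi/(5*cosh(pi*k/2))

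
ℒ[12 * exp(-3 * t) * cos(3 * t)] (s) 12 * (s + 3)/((s + 3)^2 + 9)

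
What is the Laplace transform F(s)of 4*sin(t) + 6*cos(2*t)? 6*s/(s^2 + 4) + 4/(s^2 + 1)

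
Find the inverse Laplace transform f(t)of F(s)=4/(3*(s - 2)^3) 2*t^2*exp(2*t)/3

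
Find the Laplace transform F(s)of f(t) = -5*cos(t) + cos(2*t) s/(s^2 + 4)-5*s/(s^2 + 1)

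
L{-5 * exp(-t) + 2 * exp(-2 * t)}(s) 2/(s + 2) - 5/(s + 1)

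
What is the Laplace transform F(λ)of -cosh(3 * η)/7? -λ/(7 * λ^2-63)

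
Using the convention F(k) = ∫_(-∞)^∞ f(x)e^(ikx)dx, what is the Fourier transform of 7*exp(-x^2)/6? 7*sqrt(pi)*exp(-k^2/4)/6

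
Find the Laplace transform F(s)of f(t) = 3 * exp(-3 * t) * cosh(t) 3 * (s+3)/((s+3)^2-1)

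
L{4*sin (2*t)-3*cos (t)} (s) 8/ (s^2 + 4)-3*s/ (s^2 + 1)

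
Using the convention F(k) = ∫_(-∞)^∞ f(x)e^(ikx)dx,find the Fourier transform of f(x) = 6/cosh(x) 6*pi/cosh(pi*k/2)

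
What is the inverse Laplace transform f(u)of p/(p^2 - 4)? cosh(2*u)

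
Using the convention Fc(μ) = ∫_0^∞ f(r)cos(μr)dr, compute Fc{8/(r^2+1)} 4*pi*exp(-μ)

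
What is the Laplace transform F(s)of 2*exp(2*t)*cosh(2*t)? 2*(s - 2)/(s*(s - 4))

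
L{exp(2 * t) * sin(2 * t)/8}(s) 1/(4 * ((s - 2)^2 + 4))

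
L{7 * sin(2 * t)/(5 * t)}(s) 7 * atan(2/s)/5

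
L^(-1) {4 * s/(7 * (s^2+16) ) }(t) 4 * cos(4 * t) /7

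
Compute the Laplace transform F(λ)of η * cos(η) (λ^2 - 1)/(λ^2 + 1)^2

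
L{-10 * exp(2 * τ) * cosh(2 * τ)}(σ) 10 * (2 - σ)/(σ * (σ - 4))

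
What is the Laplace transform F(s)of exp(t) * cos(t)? (s - 1)/((s - 1)^2 + 1)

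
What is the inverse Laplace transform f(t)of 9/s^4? 3 * t^3/2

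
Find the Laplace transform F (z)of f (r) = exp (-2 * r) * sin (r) 1/ ( (z + 2)^2 + 1)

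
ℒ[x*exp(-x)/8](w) 1/(8*(w + 1)^2)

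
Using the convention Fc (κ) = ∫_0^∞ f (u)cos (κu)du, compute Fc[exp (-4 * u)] 4/ (κ^2 + 16)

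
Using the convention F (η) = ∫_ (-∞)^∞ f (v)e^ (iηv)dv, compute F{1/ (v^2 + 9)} pi*exp (-3*Abs (η))/3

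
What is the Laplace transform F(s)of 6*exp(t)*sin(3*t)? 18/((s - 1)^2 + 9)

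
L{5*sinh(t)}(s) 5/(s^2 - 1)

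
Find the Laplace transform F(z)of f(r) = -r -1/z^2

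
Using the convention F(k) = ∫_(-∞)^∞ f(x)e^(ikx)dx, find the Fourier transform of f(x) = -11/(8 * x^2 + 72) -11 * pi * exp(-3 * Abs(k))/24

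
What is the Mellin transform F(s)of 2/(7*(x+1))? 2*pi*csc(pi*s)/7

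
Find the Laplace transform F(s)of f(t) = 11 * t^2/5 22/(5 * s^3)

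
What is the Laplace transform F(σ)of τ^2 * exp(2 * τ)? 2/(σ - 2)^3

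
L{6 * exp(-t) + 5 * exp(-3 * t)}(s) 6/(s + 1) + 5/(s + 3)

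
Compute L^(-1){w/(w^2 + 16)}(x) cos(4 * x)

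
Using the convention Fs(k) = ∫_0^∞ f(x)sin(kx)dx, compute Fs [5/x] 5 * pi/2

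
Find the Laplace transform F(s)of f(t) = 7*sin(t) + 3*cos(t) 7/(s^2 + 1) + 3*s/(s^2 + 1)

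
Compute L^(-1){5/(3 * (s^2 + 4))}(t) 5 * sin(2 * t)/6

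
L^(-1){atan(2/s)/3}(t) sin(2 * t)/(3 * t)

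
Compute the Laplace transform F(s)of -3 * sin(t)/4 -3/(4 * s^2 + 4)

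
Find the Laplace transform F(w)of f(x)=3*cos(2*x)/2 3*w/(2*(w^2 + 4))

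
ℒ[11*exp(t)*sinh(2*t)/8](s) 11/(4*((s - 1)^2-4))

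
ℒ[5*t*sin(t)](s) 10*s/(s^2 + 1)^2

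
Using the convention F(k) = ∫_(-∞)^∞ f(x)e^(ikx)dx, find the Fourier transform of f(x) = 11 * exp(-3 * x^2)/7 11 * sqrt(3) * sqrt(pi) * exp(-k^2/12)/21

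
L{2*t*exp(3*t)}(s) 2/(s - 3)^2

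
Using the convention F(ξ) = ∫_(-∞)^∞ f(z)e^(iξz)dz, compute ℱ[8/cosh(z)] 8*pi/cosh(pi*ξ/2)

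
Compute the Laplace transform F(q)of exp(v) 1/(q - 1)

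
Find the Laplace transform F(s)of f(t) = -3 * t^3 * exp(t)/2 -9/(s - 1)^4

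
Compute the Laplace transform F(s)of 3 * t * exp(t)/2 3/(2 * (s - 1)^2)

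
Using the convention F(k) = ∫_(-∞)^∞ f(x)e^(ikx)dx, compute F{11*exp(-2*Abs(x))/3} 44/(3*(k^2 + 4))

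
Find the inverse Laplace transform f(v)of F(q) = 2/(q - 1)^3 v^2*exp(v)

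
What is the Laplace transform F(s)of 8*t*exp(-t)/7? 8/(7*(s + 1)^2)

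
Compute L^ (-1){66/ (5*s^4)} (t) 11*t^3/5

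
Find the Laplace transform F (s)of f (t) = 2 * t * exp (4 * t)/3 2/ (3 * (s - 4)^2)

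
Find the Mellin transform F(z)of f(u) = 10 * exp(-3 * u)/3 10 * gamma(z)/(3 * 3^z)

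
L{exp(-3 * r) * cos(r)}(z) (z+3)/((z+3)^2+1)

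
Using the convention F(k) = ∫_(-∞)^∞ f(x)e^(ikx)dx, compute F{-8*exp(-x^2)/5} -8*sqrt(pi)*exp(-k^2/4)/5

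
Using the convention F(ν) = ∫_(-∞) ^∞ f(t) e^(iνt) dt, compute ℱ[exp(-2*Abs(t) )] 4/(ν^2 + 4) 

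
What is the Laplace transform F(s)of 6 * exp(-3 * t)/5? 6/(5 * (s + 3))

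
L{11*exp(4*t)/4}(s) 11/(4*(s - 4))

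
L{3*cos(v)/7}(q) 3*q/(7*(q^2+1))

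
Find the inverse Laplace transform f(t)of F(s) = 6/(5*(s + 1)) 6*exp(-t)/5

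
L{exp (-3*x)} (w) 1/ (w + 3)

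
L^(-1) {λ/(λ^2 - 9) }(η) cosh(3*η) 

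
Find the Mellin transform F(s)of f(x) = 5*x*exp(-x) 5*gamma(s + 1)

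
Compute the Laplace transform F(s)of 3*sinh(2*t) 6/(s^2-4)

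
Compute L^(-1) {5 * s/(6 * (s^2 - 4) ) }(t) 5 * cosh(2 * t) /6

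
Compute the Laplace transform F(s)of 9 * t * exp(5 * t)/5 9/(5 * (s - 5)^2)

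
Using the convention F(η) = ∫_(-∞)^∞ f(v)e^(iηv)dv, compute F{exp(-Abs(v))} 2/(η^2 + 1)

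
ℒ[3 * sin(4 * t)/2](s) 6/(s^2 + 16)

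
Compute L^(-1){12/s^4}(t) 2*t^3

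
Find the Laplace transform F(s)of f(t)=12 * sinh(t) 12/(s^2 - 1)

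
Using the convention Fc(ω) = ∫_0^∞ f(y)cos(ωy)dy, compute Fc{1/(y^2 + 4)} pi*exp(-2*ω)/4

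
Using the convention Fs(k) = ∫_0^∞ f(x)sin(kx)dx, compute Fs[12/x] 6*pi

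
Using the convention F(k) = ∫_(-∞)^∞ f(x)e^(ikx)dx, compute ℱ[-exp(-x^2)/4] -sqrt(pi)*exp(-k^2/4)/4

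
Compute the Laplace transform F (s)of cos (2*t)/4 s/ (4*(s^2+4))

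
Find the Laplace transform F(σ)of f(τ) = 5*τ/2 5/(2*σ^2)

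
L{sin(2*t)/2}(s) 1/(s^2 + 4)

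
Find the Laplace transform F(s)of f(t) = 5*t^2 10/s^3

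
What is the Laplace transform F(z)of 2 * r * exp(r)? 2/(z - 1)^2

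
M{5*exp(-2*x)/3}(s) 5*gamma(s)/(3*2^s)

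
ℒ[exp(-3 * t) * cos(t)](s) (s + 3)/((s + 3)^2 + 1)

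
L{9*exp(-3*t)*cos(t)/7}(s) 9*(s + 3)/(7*((s + 3)^2 + 1))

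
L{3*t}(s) 3/s^2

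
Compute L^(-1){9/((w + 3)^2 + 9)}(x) 3 * exp(-3 * x) * sin(3 * x)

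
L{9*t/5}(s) 9/(5*s^2)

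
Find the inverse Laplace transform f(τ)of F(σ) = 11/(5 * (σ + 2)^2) 11 * τ * exp(-2 * τ)/5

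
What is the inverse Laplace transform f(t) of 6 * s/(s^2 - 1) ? 6 * cosh(t) 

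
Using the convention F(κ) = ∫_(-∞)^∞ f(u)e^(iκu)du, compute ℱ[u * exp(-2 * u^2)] sqrt(2) * I * sqrt(pi) * κ * exp(-κ^2/8)/8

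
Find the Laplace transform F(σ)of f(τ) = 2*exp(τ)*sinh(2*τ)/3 4/(3*((σ - 1)^2-4))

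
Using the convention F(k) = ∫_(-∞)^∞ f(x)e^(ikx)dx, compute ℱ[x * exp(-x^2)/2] I * sqrt(pi) * k * exp(-k^2/4)/4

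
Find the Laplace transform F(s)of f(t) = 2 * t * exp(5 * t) 2/(s - 5)^2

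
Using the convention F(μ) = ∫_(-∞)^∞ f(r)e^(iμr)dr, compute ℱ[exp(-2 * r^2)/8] sqrt(2) * sqrt(pi) * exp(-μ^2/8)/16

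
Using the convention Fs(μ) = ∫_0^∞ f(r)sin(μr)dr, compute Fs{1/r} pi/2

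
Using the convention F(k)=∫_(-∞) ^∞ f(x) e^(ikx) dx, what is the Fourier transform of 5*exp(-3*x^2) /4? 5*sqrt(3)*sqrt(pi)*exp(-k^2/12) /12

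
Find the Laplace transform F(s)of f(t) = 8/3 8/(3*s)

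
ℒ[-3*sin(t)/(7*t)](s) -3*atan(1/s)/7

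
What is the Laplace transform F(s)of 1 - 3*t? 1/s - 3/s^2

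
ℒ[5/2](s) 5/(2*s) 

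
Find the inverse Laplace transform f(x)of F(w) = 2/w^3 x^2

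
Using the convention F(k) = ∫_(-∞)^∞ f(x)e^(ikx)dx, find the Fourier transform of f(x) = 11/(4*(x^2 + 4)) 11*pi*exp(-2*Abs(k))/8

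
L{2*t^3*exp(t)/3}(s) 4/(s - 1)^4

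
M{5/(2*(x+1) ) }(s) 5*pi*csc(pi*s) /2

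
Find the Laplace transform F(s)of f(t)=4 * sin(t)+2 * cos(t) 4/(s^2+1)+2 * s/(s^2+1)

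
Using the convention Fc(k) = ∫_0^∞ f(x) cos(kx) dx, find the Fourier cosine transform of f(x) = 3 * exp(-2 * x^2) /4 3 * sqrt(2) * sqrt(pi) * exp(-k^2/8) /16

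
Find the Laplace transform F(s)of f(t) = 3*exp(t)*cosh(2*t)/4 3*(s - 1)/(4*((s - 1)^2 - 4))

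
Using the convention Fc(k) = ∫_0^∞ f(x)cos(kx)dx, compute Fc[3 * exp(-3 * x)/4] 9/(4 * (k^2 + 9))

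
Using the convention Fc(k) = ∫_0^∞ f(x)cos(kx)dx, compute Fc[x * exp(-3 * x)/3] (9 - k^2)/(3 * (k^2+9)^2)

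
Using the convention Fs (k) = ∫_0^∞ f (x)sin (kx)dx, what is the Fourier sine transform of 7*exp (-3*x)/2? 7*k/ (2*(k^2 + 9))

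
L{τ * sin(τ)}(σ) 2 * σ/(σ^2+1)^2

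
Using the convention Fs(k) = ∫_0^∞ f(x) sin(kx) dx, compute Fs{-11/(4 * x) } -11 * pi/8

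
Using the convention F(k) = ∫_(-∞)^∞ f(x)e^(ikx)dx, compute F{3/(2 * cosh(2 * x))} 3 * pi/(4 * cosh(pi * k/4))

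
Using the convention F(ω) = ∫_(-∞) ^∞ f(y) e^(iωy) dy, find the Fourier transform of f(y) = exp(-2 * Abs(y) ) 4/(ω^2+4) 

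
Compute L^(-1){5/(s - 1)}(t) 5*exp(t)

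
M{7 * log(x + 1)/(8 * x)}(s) -7 * pi * csc(pi * s)/(8 * s - 8)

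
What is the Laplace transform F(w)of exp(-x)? 1/(w+1)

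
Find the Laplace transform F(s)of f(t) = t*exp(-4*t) (s+4)^(-2)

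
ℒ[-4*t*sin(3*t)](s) -24*s/(s^2 + 9)^2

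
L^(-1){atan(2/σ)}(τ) sin(2*τ)/τ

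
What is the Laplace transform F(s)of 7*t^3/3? 14/s^4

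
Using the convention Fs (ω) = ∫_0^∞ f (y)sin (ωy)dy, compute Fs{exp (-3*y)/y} atan (ω/3)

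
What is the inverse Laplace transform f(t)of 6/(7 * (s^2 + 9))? 2 * sin(3 * t)/7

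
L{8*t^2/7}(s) 16/(7*s^3)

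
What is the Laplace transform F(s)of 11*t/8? 11/(8*s^2)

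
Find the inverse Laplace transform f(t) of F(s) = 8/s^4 4*t^3/3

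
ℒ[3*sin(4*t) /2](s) 6/(s^2 + 16) 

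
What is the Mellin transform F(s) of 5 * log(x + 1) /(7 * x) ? -5 * pi * csc(pi * s) /(7 * s - 7) 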